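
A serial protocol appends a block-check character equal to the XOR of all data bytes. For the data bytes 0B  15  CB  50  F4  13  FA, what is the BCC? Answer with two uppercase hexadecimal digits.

98

XOR the bytes together:
  start with 0x0B
  0x0B ⊕ 0x15 = 0x1E
  0x1E ⊕ 0xCB = 0xD5
  0xD5 ⊕ 0x50 = 0x85
  0x85 ⊕ 0xF4 = 0x71
  0x71 ⊕ 0x13 = 0x62
  0x62 ⊕ 0xFA = 0x98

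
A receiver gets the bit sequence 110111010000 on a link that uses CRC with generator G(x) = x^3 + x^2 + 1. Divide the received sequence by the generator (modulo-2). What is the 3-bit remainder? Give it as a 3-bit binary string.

Modulo-2 division of 110111010000 by 1101:
  pos 0: 1101 XOR 1101 = 0000
  pos 4: 1101 XOR 1101 = 0000
Remainder = 000 (zero — the frame passes the CRC check).

000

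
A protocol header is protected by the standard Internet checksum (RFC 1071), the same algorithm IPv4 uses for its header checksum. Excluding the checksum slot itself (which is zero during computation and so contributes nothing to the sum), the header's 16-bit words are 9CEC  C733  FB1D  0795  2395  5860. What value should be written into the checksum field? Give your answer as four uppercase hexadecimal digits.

1D37

One's-complement addition (fold any carry out of bit 15 back into bit 0):
  0x9CEC + 0xC733 = 0x1641F → wrap carry → 0x6420
  0x6420 + 0xFB1D = 0x15F3D → wrap carry → 0x5F3E
  0x5F3E + 0x0795 = 0x066D3
  0x66D3 + 0x2395 = 0x08A68
  0x8A68 + 0x5860 = 0x0E2C8
One's-complement sum = 0xE2C8.
Checksum = ~0xE2C8 & 0xFFFF = 0x1D37.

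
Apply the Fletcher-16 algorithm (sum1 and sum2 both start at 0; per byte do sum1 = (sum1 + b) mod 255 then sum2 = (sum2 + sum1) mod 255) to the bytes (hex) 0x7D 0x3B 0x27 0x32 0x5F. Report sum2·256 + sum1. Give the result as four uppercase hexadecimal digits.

9971

Running sums (mod 255):
  after byte 0 (0x7D): sum1=125, sum2=125
  after byte 1 (0x3B): sum1=184, sum2=54
  after byte 2 (0x27): sum1=223, sum2=22
  after byte 3 (0x32): sum1=18, sum2=40
  after byte 4 (0x5F): sum1=113, sum2=153
Checksum = sum2·256 + sum1 = 153·256 + 113 = 39281 = 0x9971.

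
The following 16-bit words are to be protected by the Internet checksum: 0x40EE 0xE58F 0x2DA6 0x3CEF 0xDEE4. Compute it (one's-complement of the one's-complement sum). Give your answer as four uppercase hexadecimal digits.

One's-complement addition (fold any carry out of bit 15 back into bit 0):
  0x40EE + 0xE58F = 0x1267D → wrap carry → 0x267E
  0x267E + 0x2DA6 = 0x05424
  0x5424 + 0x3CEF = 0x09113
  0x9113 + 0xDEE4 = 0x16FF7 → wrap carry → 0x6FF8
One's-complement sum = 0x6FF8.
Checksum = ~0x6FF8 & 0xFFFF = 0x9007.

9007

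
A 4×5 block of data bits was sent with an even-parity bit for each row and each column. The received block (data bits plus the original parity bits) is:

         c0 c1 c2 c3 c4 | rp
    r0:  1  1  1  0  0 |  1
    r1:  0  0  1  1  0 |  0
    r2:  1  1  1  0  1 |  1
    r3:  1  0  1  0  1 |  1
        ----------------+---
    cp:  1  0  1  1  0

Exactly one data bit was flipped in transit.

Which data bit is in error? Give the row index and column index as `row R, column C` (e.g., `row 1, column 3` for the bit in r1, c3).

row 2, column 2

Recompute each row's even parity and compare to rp:
  r0: data parity 1, sent rp 1 → ok
  r1: data parity 0, sent rp 0 → ok
  r2: data parity 0, sent rp 1 → mismatch
  r3: data parity 1, sent rp 1 → ok
Recompute each column's even parity and compare to cp:
  c0: data parity 1, sent cp 1 → ok
  c1: data parity 0, sent cp 0 → ok
  c2: data parity 0, sent cp 1 → mismatch
  c3: data parity 1, sent cp 1 → ok
  c4: data parity 0, sent cp 0 → ok
Exactly one row (r2) and one column (c2) fail → the flipped bit is at their intersection.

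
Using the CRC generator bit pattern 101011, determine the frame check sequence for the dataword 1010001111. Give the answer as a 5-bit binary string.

11011

Append 5 zeros: 101000111100000. Divide by 101011 (XOR where the leading bit is 1):
  pos 0: 101000 XOR 101011 = 000011
  pos 4: 111111 XOR 101011 = 010100
  pos 5: 101000 XOR 101011 = 000011
  pos 9: 110000 XOR 101011 = 011011
Remainder (last 5 bits) = 11011. This is the CRC / FCS.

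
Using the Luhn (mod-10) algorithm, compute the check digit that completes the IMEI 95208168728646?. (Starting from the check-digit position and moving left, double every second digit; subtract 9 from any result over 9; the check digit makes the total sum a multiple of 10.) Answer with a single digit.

Partial digits right→left: 6 4 6 8 2 7 8 6 1 8 0 2 5 9
Double every second digit counting from the check-digit position (so the 1st, 3rd, 5th, ... of the partial from the right).
  doubled (with −9 where >9): 3 3 4 7 2 0 1 → sum 20
  kept as-is: 4 8 7 6 8 2 9 → sum 44
Total = 20 + 44 = 64.
Check digit = (10 − (64 mod 10)) mod 10 = 6.

6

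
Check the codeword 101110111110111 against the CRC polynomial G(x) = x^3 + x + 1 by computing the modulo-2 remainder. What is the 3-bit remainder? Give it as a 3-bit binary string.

011

Modulo-2 division of 101110111110111 by 1011:
  pos 0: 1011 XOR 1011 = 0000
  pos 4: 1011 XOR 1011 = 0000
  pos 8: 1110 XOR 1011 = 0101
  pos 9: 1011 XOR 1011 = 0000
Remainder = 011 (nonzero — an error is detected).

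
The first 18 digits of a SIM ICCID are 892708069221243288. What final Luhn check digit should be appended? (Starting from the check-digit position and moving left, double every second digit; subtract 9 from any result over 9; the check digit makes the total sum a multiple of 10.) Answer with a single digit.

7

Partial digits right→left: 8 8 2 3 4 2 1 2 2 9 6 0 8 0 7 2 9 8
Double every second digit counting from the check-digit position (so the 1st, 3rd, 5th, ... of the partial from the right).
  doubled (with −9 where >9): 7 4 8 2 4 3 7 5 9 → sum 49
  kept as-is: 8 3 2 2 9 0 0 2 8 → sum 34
Total = 49 + 34 = 83.
Check digit = (10 − (83 mod 10)) mod 10 = 7.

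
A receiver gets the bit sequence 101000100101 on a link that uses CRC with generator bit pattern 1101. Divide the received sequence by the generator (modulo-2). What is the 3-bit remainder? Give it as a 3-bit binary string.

101

Modulo-2 division of 101000100101 by 1101:
  pos 0: 1010 XOR 1101 = 0111
  pos 1: 1110 XOR 1101 = 0011
  pos 3: 1101 XOR 1101 = 0000
Remainder = 101 (nonzero — an error is detected).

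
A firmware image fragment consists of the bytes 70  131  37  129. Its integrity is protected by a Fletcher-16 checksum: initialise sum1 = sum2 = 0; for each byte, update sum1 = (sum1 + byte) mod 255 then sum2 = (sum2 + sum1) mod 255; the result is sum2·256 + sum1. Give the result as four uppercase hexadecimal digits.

6F70

Running sums (mod 255):
  after byte 0 (70): sum1=70, sum2=70
  after byte 1 (131): sum1=201, sum2=16
  after byte 2 (37): sum1=238, sum2=254
  after byte 3 (129): sum1=112, sum2=111
Checksum = sum2·256 + sum1 = 111·256 + 112 = 28528 = 0x6F70.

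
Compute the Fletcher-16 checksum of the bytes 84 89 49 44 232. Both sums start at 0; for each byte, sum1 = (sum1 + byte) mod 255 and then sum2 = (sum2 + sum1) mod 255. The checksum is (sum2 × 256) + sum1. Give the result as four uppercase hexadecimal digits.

Running sums (mod 255):
  after byte 0 (84): sum1=84, sum2=84
  after byte 1 (89): sum1=173, sum2=2
  after byte 2 (49): sum1=222, sum2=224
  after byte 3 (44): sum1=11, sum2=235
  after byte 4 (232): sum1=243, sum2=223
Checksum = sum2·256 + sum1 = 223·256 + 243 = 57331 = 0xDFF3.

DFF3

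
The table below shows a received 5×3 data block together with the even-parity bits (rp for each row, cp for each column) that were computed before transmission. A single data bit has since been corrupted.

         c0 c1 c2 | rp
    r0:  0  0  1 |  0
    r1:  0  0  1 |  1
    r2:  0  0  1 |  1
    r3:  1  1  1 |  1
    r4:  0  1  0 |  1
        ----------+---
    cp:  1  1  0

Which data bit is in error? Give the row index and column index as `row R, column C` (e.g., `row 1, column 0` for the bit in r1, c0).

Recompute each row's even parity and compare to rp:
  r0: data parity 1, sent rp 0 → mismatch
  r1: data parity 1, sent rp 1 → ok
  r2: data parity 1, sent rp 1 → ok
  r3: data parity 1, sent rp 1 → ok
  r4: data parity 1, sent rp 1 → ok
Recompute each column's even parity and compare to cp:
  c0: data parity 1, sent cp 1 → ok
  c1: data parity 0, sent cp 1 → mismatch
  c2: data parity 0, sent cp 0 → ok
Exactly one row (r0) and one column (c1) fail → the flipped bit is at their intersection.

row 0, column 1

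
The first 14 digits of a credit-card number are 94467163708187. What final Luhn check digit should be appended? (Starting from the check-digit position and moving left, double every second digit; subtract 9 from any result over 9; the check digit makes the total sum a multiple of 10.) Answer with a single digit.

Partial digits right→left: 7 8 1 8 0 7 3 6 1 7 6 4 4 9
Double every second digit counting from the check-digit position (so the 1st, 3rd, 5th, ... of the partial from the right).
  doubled (with −9 where >9): 5 2 0 6 2 3 8 → sum 26
  kept as-is: 8 8 7 6 7 4 9 → sum 49
Total = 26 + 49 = 75.
Check digit = (10 − (75 mod 10)) mod 10 = 5.

5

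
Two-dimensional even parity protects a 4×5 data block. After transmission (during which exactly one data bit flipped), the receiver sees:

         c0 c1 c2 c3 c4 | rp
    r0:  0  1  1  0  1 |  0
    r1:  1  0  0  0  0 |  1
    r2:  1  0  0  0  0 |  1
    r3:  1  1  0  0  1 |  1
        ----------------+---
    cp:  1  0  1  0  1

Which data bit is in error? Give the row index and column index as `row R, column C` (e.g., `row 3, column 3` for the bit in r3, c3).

row 0, column 4

Recompute each row's even parity and compare to rp:
  r0: data parity 1, sent rp 0 → mismatch
  r1: data parity 1, sent rp 1 → ok
  r2: data parity 1, sent rp 1 → ok
  r3: data parity 1, sent rp 1 → ok
Recompute each column's even parity and compare to cp:
  c0: data parity 1, sent cp 1 → ok
  c1: data parity 0, sent cp 0 → ok
  c2: data parity 1, sent cp 1 → ok
  c3: data parity 0, sent cp 0 → ok
  c4: data parity 0, sent cp 1 → mismatch
Exactly one row (r0) and one column (c4) fail → the flipped bit is at their intersection.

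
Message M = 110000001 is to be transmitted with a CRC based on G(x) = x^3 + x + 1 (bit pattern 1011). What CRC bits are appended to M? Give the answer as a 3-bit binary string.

Append 3 zeros: 110000001000. Divide by 1011 (XOR where the leading bit is 1):
  pos 0: 1100 XOR 1011 = 0111
  pos 1: 1110 XOR 1011 = 0101
  pos 2: 1010 XOR 1011 = 0001
  pos 5: 1001 XOR 1011 = 0010
  pos 7: 1000 XOR 1011 = 0011
Remainder (last 3 bits) = 110. This is the CRC / FCS.

110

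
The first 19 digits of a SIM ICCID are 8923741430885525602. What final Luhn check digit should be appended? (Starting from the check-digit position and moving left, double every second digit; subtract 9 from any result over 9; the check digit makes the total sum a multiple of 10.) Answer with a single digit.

Partial digits right→left: 2 0 6 5 2 5 5 8 8 0 3 4 1 4 7 3 2 9 8
Double every second digit counting from the check-digit position (so the 1st, 3rd, 5th, ... of the partial from the right).
  doubled (with −9 where >9): 4 3 4 1 7 6 2 5 4 7 → sum 43
  kept as-is: 0 5 5 8 0 4 4 3 9 → sum 38
Total = 43 + 38 = 81.
Check digit = (10 − (81 mod 10)) mod 10 = 9.

9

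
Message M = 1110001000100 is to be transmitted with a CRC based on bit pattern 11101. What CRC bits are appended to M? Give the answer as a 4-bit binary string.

0001

Append 4 zeros: 11100010001000000. Divide by 11101 (XOR where the leading bit is 1):
  pos 0: 11100 XOR 11101 = 00001
  pos 4: 10100 XOR 11101 = 01001
  pos 5: 10010 XOR 11101 = 01111
  pos 6: 11111 XOR 11101 = 00010
  pos 9: 10000 XOR 11101 = 01101
  pos 10: 11010 XOR 11101 = 00111
  pos 12: 11100 XOR 11101 = 00001
Remainder (last 4 bits) = 0001. This is the CRC / FCS.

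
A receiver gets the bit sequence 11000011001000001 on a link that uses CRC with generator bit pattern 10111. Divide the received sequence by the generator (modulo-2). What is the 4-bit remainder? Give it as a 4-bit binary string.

0000

Modulo-2 division of 11000011001000001 by 10111:
  pos 0: 11000 XOR 10111 = 01111
  pos 1: 11110 XOR 10111 = 01001
  pos 2: 10011 XOR 10111 = 00100
  pos 4: 10010 XOR 10111 = 00101
  pos 6: 10101 XOR 10111 = 00010
  pos 9: 10000 XOR 10111 = 00111
  pos 11: 11100 XOR 10111 = 01011
  pos 12: 10111 XOR 10111 = 00000
Remainder = 0000 (zero — the frame passes the CRC check).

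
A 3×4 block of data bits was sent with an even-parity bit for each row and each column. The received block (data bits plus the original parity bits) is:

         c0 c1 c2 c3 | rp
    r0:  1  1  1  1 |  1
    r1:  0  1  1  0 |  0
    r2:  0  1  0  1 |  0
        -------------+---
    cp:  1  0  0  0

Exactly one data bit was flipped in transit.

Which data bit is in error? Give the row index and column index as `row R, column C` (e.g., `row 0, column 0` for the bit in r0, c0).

Recompute each row's even parity and compare to rp:
  r0: data parity 0, sent rp 1 → mismatch
  r1: data parity 0, sent rp 0 → ok
  r2: data parity 0, sent rp 0 → ok
Recompute each column's even parity and compare to cp:
  c0: data parity 1, sent cp 1 → ok
  c1: data parity 1, sent cp 0 → mismatch
  c2: data parity 0, sent cp 0 → ok
  c3: data parity 0, sent cp 0 → ok
Exactly one row (r0) and one column (c1) fail → the flipped bit is at their intersection.

row 0, column 1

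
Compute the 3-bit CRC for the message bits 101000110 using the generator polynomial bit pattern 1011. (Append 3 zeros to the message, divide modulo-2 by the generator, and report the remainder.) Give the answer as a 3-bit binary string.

011

Append 3 zeros: 101000110000. Divide by 1011 (XOR where the leading bit is 1):
  pos 0: 1010 XOR 1011 = 0001
  pos 3: 1001 XOR 1011 = 0010
  pos 5: 1010 XOR 1011 = 0001
  pos 8: 1000 XOR 1011 = 0011
Remainder (last 3 bits) = 011. This is the CRC / FCS.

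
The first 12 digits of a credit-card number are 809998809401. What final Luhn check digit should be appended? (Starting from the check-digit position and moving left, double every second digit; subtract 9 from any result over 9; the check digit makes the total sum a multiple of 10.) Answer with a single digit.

Partial digits right→left: 1 0 4 9 0 8 8 9 9 9 0 8
Double every second digit counting from the check-digit position (so the 1st, 3rd, 5th, ... of the partial from the right).
  doubled (with −9 where >9): 2 8 0 7 9 0 → sum 26
  kept as-is: 0 9 8 9 9 8 → sum 43
Total = 26 + 43 = 69.
Check digit = (10 − (69 mod 10)) mod 10 = 1.

1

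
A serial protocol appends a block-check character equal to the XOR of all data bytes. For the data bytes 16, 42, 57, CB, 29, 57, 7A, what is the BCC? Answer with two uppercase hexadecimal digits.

XOR the bytes together:
  start with 0x16
  0x16 ⊕ 0x42 = 0x54
  0x54 ⊕ 0x57 = 0x03
  0x03 ⊕ 0xCB = 0xC8
  0xC8 ⊕ 0x29 = 0xE1
  0xE1 ⊕ 0x57 = 0xB6
  0xB6 ⊕ 0x7A = 0xCC

CC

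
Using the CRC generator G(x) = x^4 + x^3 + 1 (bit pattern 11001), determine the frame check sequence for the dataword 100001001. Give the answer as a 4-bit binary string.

Append 4 zeros: 1000010010000. Divide by 11001 (XOR where the leading bit is 1):
  pos 0: 10000 XOR 11001 = 01001
  pos 1: 10011 XOR 11001 = 01010
  pos 2: 10100 XOR 11001 = 01101
  pos 3: 11010 XOR 11001 = 00011
  pos 6: 11100 XOR 11001 = 00101
  pos 8: 10100 XOR 11001 = 01101
Remainder (last 4 bits) = 1101. This is the CRC / FCS.

1101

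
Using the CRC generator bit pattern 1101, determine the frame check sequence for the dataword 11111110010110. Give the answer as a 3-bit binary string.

Append 3 zeros: 11111110010110000. Divide by 1101 (XOR where the leading bit is 1):
  pos 0: 1111 XOR 1101 = 0010
  pos 2: 1011 XOR 1101 = 0110
  pos 3: 1101 XOR 1101 = 0000
  pos 9: 1011 XOR 1101 = 0110
  pos 10: 1100 XOR 1101 = 0001
  pos 13: 1000 XOR 1101 = 0101
Remainder (last 3 bits) = 101. This is the CRC / FCS.

101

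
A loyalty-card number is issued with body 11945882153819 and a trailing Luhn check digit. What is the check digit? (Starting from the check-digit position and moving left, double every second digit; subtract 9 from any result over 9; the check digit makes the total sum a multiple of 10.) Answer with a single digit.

4

Partial digits right→left: 9 1 8 3 5 1 2 8 8 5 4 9 1 1
Double every second digit counting from the check-digit position (so the 1st, 3rd, 5th, ... of the partial from the right).
  doubled (with −9 where >9): 9 7 1 4 7 8 2 → sum 38
  kept as-is: 1 3 1 8 5 9 1 → sum 28
Total = 38 + 28 = 66.
Check digit = (10 − (66 mod 10)) mod 10 = 4.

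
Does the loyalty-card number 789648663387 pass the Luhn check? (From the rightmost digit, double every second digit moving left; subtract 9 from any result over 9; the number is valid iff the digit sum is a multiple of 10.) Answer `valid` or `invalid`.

From the right, keep odd positions and double even positions (subtract 9 from any doubled value over 9):
  doubled (positions 2,4,...): 7 6 3 8 9 5 → sum 38
  kept (positions 1,3,...): 7 3 6 8 6 8 → sum 38
Total = 76.
76 mod 10 = 6, so the number is invalid.

invalid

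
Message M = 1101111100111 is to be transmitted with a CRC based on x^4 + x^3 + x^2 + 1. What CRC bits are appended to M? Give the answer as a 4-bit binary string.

Append 4 zeros: 11011111001110000. Divide by 11101 (XOR where the leading bit is 1):
  pos 0: 11011 XOR 11101 = 00110
  pos 2: 11011 XOR 11101 = 00110
  pos 4: 11010 XOR 11101 = 00111
  pos 6: 11101 XOR 11101 = 00000
  pos 11: 11000 XOR 11101 = 00101
Remainder (last 4 bits) = 1010. This is the CRC / FCS.

1010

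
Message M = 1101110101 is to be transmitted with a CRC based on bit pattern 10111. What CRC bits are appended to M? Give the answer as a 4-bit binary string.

0111

Append 4 zeros: 11011101010000. Divide by 10111 (XOR where the leading bit is 1):
  pos 0: 11011 XOR 10111 = 01100
  pos 1: 11001 XOR 10111 = 01110
  pos 2: 11100 XOR 10111 = 01011
  pos 3: 10111 XOR 10111 = 00000
  pos 9: 10000 XOR 10111 = 00111
Remainder (last 4 bits) = 0111. This is the CRC / FCS.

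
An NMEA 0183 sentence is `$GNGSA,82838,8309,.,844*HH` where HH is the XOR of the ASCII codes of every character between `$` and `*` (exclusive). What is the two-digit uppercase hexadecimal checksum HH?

XOR the ASCII codes of the payload characters:
  'G' = 0x47 → acc = 0x47
  'N' = 0x4E → acc = 0x09
  'G' = 0x47 → acc = 0x4E
  'S' = 0x53 → acc = 0x1D
  'A' = 0x41 → acc = 0x5C
  ',' = 0x2C → acc = 0x70
  '8' = 0x38 → acc = 0x48
  '2' = 0x32 → acc = 0x7A
  '8' = 0x38 → acc = 0x42
  '3' = 0x33 → acc = 0x71
  '8' = 0x38 → acc = 0x49
  ',' = 0x2C → acc = 0x65
  '8' = 0x38 → acc = 0x5D
  '3' = 0x33 → acc = 0x6E
  '0' = 0x30 → acc = 0x5E
  '9' = 0x39 → acc = 0x67
  ',' = 0x2C → acc = 0x4B
  '.' = 0x2E → acc = 0x65
  ',' = 0x2C → acc = 0x49
  '8' = 0x38 → acc = 0x71
  '4' = 0x34 → acc = 0x45
  '4' = 0x34 → acc = 0x71
Checksum = 0x71.

71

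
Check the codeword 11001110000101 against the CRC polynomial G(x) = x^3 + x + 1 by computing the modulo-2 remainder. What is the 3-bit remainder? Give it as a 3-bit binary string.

Modulo-2 division of 11001110000101 by 1011:
  pos 0: 1100 XOR 1011 = 0111
  pos 1: 1111 XOR 1011 = 0100
  pos 2: 1001 XOR 1011 = 0010
  pos 4: 1010 XOR 1011 = 0001
  pos 7: 1000 XOR 1011 = 0011
  pos 9: 1110 XOR 1011 = 0101
  pos 10: 1011 XOR 1011 = 0000
Remainder = 000 (zero — the frame passes the CRC check).

000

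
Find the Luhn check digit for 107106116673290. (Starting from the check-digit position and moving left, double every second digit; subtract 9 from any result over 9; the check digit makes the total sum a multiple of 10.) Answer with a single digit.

3

Partial digits right→left: 0 9 2 3 7 6 6 1 1 6 0 1 7 0 1
Double every second digit counting from the check-digit position (so the 1st, 3rd, 5th, ... of the partial from the right).
  doubled (with −9 where >9): 0 4 5 3 2 0 5 2 → sum 21
  kept as-is: 9 3 6 1 6 1 0 → sum 26
Total = 21 + 26 = 47.
Check digit = (10 − (47 mod 10)) mod 10 = 3.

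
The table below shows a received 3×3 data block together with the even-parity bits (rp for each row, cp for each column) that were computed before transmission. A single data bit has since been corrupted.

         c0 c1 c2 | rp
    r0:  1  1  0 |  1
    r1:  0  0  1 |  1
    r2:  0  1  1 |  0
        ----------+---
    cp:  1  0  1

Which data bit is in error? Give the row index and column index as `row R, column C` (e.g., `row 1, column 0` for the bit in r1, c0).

Recompute each row's even parity and compare to rp:
  r0: data parity 0, sent rp 1 → mismatch
  r1: data parity 1, sent rp 1 → ok
  r2: data parity 0, sent rp 0 → ok
Recompute each column's even parity and compare to cp:
  c0: data parity 1, sent cp 1 → ok
  c1: data parity 0, sent cp 0 → ok
  c2: data parity 0, sent cp 1 → mismatch
Exactly one row (r0) and one column (c2) fail → the flipped bit is at their intersection.

row 0, column 2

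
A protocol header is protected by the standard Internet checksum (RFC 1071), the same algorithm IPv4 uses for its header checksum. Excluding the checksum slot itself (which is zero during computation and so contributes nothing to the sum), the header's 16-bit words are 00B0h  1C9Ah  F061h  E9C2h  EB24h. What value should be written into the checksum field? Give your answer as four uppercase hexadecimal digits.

1D6C

One's-complement addition (fold any carry out of bit 15 back into bit 0):
  0x00B0 + 0x1C9A = 0x01D4A
  0x1D4A + 0xF061 = 0x10DAB → wrap carry → 0x0DAC
  0x0DAC + 0xE9C2 = 0x0F76E
  0xF76E + 0xEB24 = 0x1E292 → wrap carry → 0xE293
One's-complement sum = 0xE293.
Checksum = ~0xE293 & 0xFFFF = 0x1D6C.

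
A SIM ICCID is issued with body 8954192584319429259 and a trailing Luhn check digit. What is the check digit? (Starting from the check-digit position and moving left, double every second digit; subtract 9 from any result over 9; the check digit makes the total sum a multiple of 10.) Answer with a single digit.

7

Partial digits right→left: 9 5 2 9 2 4 9 1 3 4 8 5 2 9 1 4 5 9 8
Double every second digit counting from the check-digit position (so the 1st, 3rd, 5th, ... of the partial from the right).
  doubled (with −9 where >9): 9 4 4 9 6 7 4 2 1 7 → sum 53
  kept as-is: 5 9 4 1 4 5 9 4 9 → sum 50
Total = 53 + 50 = 103.
Check digit = (10 − (103 mod 10)) mod 10 = 7.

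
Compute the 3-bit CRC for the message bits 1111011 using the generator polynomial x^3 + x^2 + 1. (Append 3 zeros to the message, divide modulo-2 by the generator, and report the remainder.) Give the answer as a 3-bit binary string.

011

Append 3 zeros: 1111011000. Divide by 1101 (XOR where the leading bit is 1):
  pos 0: 1111 XOR 1101 = 0010
  pos 2: 1001 XOR 1101 = 0100
  pos 3: 1001 XOR 1101 = 0100
  pos 4: 1000 XOR 1101 = 0101
  pos 5: 1010 XOR 1101 = 0111
  pos 6: 1110 XOR 1101 = 0011
Remainder (last 3 bits) = 011. This is the CRC / FCS.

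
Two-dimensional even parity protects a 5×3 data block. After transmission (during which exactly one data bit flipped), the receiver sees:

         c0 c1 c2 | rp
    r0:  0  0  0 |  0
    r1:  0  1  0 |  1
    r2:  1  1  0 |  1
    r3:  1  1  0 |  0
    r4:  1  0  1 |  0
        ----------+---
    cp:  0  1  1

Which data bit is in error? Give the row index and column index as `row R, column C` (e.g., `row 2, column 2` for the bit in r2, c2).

Recompute each row's even parity and compare to rp:
  r0: data parity 0, sent rp 0 → ok
  r1: data parity 1, sent rp 1 → ok
  r2: data parity 0, sent rp 1 → mismatch
  r3: data parity 0, sent rp 0 → ok
  r4: data parity 0, sent rp 0 → ok
Recompute each column's even parity and compare to cp:
  c0: data parity 1, sent cp 0 → mismatch
  c1: data parity 1, sent cp 1 → ok
  c2: data parity 1, sent cp 1 → ok
Exactly one row (r2) and one column (c0) fail → the flipped bit is at their intersection.

row 2, column 0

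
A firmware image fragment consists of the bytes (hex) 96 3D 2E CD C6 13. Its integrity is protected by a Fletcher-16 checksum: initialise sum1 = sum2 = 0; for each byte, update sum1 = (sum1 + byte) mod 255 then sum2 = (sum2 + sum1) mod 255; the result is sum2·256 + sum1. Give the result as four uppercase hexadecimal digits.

7CA9

Running sums (mod 255):
  after byte 0 (96): sum1=150, sum2=150
  after byte 1 (3D): sum1=211, sum2=106
  after byte 2 (2E): sum1=2, sum2=108
  after byte 3 (CD): sum1=207, sum2=60
  after byte 4 (C6): sum1=150, sum2=210
  after byte 5 (13): sum1=169, sum2=124
Checksum = sum2·256 + sum1 = 124·256 + 169 = 31913 = 0x7CA9.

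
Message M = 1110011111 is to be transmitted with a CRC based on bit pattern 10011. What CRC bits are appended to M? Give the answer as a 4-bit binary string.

Append 4 zeros: 11100111110000. Divide by 10011 (XOR where the leading bit is 1):
  pos 0: 11100 XOR 10011 = 01111
  pos 1: 11111 XOR 10011 = 01100
  pos 2: 11001 XOR 10011 = 01010
  pos 3: 10101 XOR 10011 = 00110
  pos 5: 11011 XOR 10011 = 01000
  pos 6: 10000 XOR 10011 = 00011
  pos 9: 11000 XOR 10011 = 01011
Remainder (last 4 bits) = 1011. This is the CRC / FCS.

1011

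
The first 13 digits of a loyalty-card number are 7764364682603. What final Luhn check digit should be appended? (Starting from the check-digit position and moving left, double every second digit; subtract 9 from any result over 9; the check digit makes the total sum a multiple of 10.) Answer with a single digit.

Partial digits right→left: 3 0 6 2 8 6 4 6 3 4 6 7 7
Double every second digit counting from the check-digit position (so the 1st, 3rd, 5th, ... of the partial from the right).
  doubled (with −9 where >9): 6 3 7 8 6 3 5 → sum 38
  kept as-is: 0 2 6 6 4 7 → sum 25
Total = 38 + 25 = 63.
Check digit = (10 − (63 mod 10)) mod 10 = 7.

7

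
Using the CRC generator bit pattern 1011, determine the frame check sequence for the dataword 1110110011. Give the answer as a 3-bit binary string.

Append 3 zeros: 1110110011000. Divide by 1011 (XOR where the leading bit is 1):
  pos 0: 1110 XOR 1011 = 0101
  pos 1: 1011 XOR 1011 = 0000
  pos 5: 1001 XOR 1011 = 0010
  pos 7: 1010 XOR 1011 = 0001
Remainder (last 3 bits) = 100. This is the CRC / FCS.

100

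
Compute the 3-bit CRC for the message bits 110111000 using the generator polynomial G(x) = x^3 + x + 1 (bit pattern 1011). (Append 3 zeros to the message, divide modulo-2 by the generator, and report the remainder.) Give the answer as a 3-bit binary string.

Append 3 zeros: 110111000000. Divide by 1011 (XOR where the leading bit is 1):
  pos 0: 1101 XOR 1011 = 0110
  pos 1: 1101 XOR 1011 = 0110
  pos 2: 1101 XOR 1011 = 0110
  pos 3: 1100 XOR 1011 = 0111
  pos 4: 1110 XOR 1011 = 0101
  pos 5: 1010 XOR 1011 = 0001
  pos 8: 1000 XOR 1011 = 0011
Remainder (last 3 bits) = 011. This is the CRC / FCS.

011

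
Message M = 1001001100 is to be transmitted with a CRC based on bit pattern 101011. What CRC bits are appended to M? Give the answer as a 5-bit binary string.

Append 5 zeros: 100100110000000. Divide by 101011 (XOR where the leading bit is 1):
  pos 0: 100100 XOR 101011 = 001111
  pos 2: 111111 XOR 101011 = 010100
  pos 3: 101000 XOR 101011 = 000011
  pos 7: 110000 XOR 101011 = 011011
  pos 8: 110110 XOR 101011 = 011101
  pos 9: 111010 XOR 101011 = 010001
Remainder (last 5 bits) = 10001. This is the CRC / FCS.

10001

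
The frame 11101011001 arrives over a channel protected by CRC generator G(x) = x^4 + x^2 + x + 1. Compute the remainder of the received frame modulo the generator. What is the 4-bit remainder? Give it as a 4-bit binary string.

Modulo-2 division of 11101011001 by 10111:
  pos 0: 11101 XOR 10111 = 01010
  pos 1: 10100 XOR 10111 = 00011
  pos 4: 11110 XOR 10111 = 01001
  pos 5: 10010 XOR 10111 = 00101
Remainder = 1011 (nonzero — an error is detected).

1011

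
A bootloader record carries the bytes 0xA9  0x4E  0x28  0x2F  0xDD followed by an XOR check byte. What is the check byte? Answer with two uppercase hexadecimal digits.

XOR the bytes together:
  start with 0xA9
  0xA9 ⊕ 0x4E = 0xE7
  0xE7 ⊕ 0x28 = 0xCF
  0xCF ⊕ 0x2F = 0xE0
  0xE0 ⊕ 0xDD = 0x3D

3D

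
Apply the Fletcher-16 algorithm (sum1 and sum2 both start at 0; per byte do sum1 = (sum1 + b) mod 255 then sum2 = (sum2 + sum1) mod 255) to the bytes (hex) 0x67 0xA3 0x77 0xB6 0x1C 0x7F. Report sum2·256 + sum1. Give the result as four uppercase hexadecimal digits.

Running sums (mod 255):
  after byte 0 (0x67): sum1=103, sum2=103
  after byte 1 (0xA3): sum1=11, sum2=114
  after byte 2 (0x77): sum1=130, sum2=244
  after byte 3 (0xB6): sum1=57, sum2=46
  after byte 4 (0x1C): sum1=85, sum2=131
  after byte 5 (0x7F): sum1=212, sum2=88
Checksum = sum2·256 + sum1 = 88·256 + 212 = 22740 = 0x58D4.

58D4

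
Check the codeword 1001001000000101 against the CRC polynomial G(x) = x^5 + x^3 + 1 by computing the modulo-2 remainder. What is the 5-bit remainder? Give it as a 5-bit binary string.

Modulo-2 division of 1001001000000101 by 101001:
  pos 0: 100100 XOR 101001 = 001101
  pos 2: 110110 XOR 101001 = 011111
  pos 3: 111110 XOR 101001 = 010111
  pos 4: 101110 XOR 101001 = 000111
  pos 7: 111000 XOR 101001 = 010001
  pos 8: 100011 XOR 101001 = 001010
  pos 10: 101001 XOR 101001 = 000000
Remainder = 00000 (zero — the frame passes the CRC check).

00000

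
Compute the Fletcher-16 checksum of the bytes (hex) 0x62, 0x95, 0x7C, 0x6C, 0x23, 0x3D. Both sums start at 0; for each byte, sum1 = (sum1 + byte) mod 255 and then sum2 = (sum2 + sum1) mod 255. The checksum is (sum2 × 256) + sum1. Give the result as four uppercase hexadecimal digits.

Running sums (mod 255):
  after byte 0 (0x62): sum1=98, sum2=98
  after byte 1 (0x95): sum1=247, sum2=90
  after byte 2 (0x7C): sum1=116, sum2=206
  after byte 3 (0x6C): sum1=224, sum2=175
  after byte 4 (0x23): sum1=4, sum2=179
  after byte 5 (0x3D): sum1=65, sum2=244
Checksum = sum2·256 + sum1 = 244·256 + 65 = 62529 = 0xF441.

F441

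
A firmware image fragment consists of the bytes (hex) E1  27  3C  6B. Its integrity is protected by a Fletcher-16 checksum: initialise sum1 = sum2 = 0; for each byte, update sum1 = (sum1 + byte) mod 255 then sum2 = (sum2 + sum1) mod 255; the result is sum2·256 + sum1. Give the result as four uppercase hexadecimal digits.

E0B0

Running sums (mod 255):
  after byte 0 (E1): sum1=225, sum2=225
  after byte 1 (27): sum1=9, sum2=234
  after byte 2 (3C): sum1=69, sum2=48
  after byte 3 (6B): sum1=176, sum2=224
Checksum = sum2·256 + sum1 = 224·256 + 176 = 57520 = 0xE0B0.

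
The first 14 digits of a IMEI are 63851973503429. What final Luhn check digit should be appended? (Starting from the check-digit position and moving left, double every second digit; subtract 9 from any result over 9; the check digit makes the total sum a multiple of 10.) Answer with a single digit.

9

Partial digits right→left: 9 2 4 3 0 5 3 7 9 1 5 8 3 6
Double every second digit counting from the check-digit position (so the 1st, 3rd, 5th, ... of the partial from the right).
  doubled (with −9 where >9): 9 8 0 6 9 1 6 → sum 39
  kept as-is: 2 3 5 7 1 8 6 → sum 32
Total = 39 + 32 = 71.
Check digit = (10 − (71 mod 10)) mod 10 = 9.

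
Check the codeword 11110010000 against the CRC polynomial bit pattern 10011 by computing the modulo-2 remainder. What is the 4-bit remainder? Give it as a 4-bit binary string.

0000

Modulo-2 division of 11110010000 by 10011:
  pos 0: 11110 XOR 10011 = 01101
  pos 1: 11010 XOR 10011 = 01001
  pos 2: 10011 XOR 10011 = 00000
Remainder = 0000 (zero — the frame passes the CRC check).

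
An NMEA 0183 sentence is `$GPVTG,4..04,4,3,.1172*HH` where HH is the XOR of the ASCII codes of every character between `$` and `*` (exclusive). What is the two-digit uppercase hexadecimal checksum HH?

XOR the ASCII codes of the payload characters:
  'G' = 0x47 → acc = 0x47
  'P' = 0x50 → acc = 0x17
  'V' = 0x56 → acc = 0x41
  'T' = 0x54 → acc = 0x15
  'G' = 0x47 → acc = 0x52
  ',' = 0x2C → acc = 0x7E
  '4' = 0x34 → acc = 0x4A
  '.' = 0x2E → acc = 0x64
  '.' = 0x2E → acc = 0x4A
  '0' = 0x30 → acc = 0x7A
  '4' = 0x34 → acc = 0x4E
  ',' = 0x2C → acc = 0x62
  '4' = 0x34 → acc = 0x56
  ',' = 0x2C → acc = 0x7A
  '3' = 0x33 → acc = 0x49
  ',' = 0x2C → acc = 0x65
  '.' = 0x2E → acc = 0x4B
  '1' = 0x31 → acc = 0x7A
  '1' = 0x31 → acc = 0x4B
  '7' = 0x37 → acc = 0x7C
  '2' = 0x32 → acc = 0x4E
Checksum = 0x4E.

4E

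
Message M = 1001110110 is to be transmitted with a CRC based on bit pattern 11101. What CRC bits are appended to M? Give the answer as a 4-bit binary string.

1001

Append 4 zeros: 10011101100000. Divide by 11101 (XOR where the leading bit is 1):
  pos 0: 10011 XOR 11101 = 01110
  pos 1: 11101 XOR 11101 = 00000
  pos 7: 11000 XOR 11101 = 00101
  pos 9: 10100 XOR 11101 = 01001
Remainder (last 4 bits) = 1001. This is the CRC / FCS.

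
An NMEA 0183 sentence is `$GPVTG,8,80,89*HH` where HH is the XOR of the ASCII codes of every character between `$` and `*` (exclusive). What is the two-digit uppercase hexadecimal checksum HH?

4F

XOR the ASCII codes of the payload characters:
  'G' = 0x47 → acc = 0x47
  'P' = 0x50 → acc = 0x17
  'V' = 0x56 → acc = 0x41
  'T' = 0x54 → acc = 0x15
  'G' = 0x47 → acc = 0x52
  ',' = 0x2C → acc = 0x7E
  '8' = 0x38 → acc = 0x46
  ',' = 0x2C → acc = 0x6A
  '8' = 0x38 → acc = 0x52
  '0' = 0x30 → acc = 0x62
  ',' = 0x2C → acc = 0x4E
  '8' = 0x38 → acc = 0x76
  '9' = 0x39 → acc = 0x4F
Checksum = 0x4F.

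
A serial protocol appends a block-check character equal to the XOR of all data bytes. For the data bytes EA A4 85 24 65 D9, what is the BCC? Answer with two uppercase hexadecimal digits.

53

XOR the bytes together:
  start with 0xEA
  0xEA ⊕ 0xA4 = 0x4E
  0x4E ⊕ 0x85 = 0xCB
  0xCB ⊕ 0x24 = 0xEF
  0xEF ⊕ 0x65 = 0x8A
  0x8A ⊕ 0xD9 = 0x53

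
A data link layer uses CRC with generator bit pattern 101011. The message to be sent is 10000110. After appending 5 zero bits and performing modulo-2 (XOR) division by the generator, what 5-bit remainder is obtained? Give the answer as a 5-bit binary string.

01011

Append 5 zeros: 1000011000000. Divide by 101011 (XOR where the leading bit is 1):
  pos 0: 100001 XOR 101011 = 001010
  pos 2: 101010 XOR 101011 = 000001
  pos 7: 100000 XOR 101011 = 001011
Remainder (last 5 bits) = 01011. This is the CRC / FCS.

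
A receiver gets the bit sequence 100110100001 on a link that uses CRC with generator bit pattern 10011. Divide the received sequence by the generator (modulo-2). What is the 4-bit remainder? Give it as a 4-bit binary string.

0111

Modulo-2 division of 100110100001 by 10011:
  pos 0: 10011 XOR 10011 = 00000
  pos 6: 10000 XOR 10011 = 00011
Remainder = 0111 (nonzero — an error is detected).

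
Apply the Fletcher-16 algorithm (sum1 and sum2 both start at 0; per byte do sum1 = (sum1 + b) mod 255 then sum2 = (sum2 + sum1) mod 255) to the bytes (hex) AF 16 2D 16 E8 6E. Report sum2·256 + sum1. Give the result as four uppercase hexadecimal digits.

C360

Running sums (mod 255):
  after byte 0 (AF): sum1=175, sum2=175
  after byte 1 (16): sum1=197, sum2=117
  after byte 2 (2D): sum1=242, sum2=104
  after byte 3 (16): sum1=9, sum2=113
  after byte 4 (E8): sum1=241, sum2=99
  after byte 5 (6E): sum1=96, sum2=195
Checksum = sum2·256 + sum1 = 195·256 + 96 = 50016 = 0xC360.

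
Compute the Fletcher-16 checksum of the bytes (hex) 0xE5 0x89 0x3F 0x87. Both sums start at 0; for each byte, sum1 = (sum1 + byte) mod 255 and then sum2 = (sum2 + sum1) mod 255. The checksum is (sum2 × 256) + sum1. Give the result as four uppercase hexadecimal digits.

3A36

Running sums (mod 255):
  after byte 0 (0xE5): sum1=229, sum2=229
  after byte 1 (0x89): sum1=111, sum2=85
  after byte 2 (0x3F): sum1=174, sum2=4
  after byte 3 (0x87): sum1=54, sum2=58
Checksum = sum2·256 + sum1 = 58·256 + 54 = 14902 = 0x3A36.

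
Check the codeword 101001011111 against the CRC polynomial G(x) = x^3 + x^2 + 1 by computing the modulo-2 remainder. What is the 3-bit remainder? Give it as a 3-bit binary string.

000

Modulo-2 division of 101001011111 by 1101:
  pos 0: 1010 XOR 1101 = 0111
  pos 1: 1110 XOR 1101 = 0011
  pos 3: 1110 XOR 1101 = 0011
  pos 5: 1111 XOR 1101 = 0010
  pos 7: 1011 XOR 1101 = 0110
  pos 8: 1101 XOR 1101 = 0000
Remainder = 000 (zero — the frame passes the CRC check).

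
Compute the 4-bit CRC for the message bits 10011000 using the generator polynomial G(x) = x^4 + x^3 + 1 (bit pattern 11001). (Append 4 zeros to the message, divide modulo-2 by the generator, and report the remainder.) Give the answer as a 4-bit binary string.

0100

Append 4 zeros: 100110000000. Divide by 11001 (XOR where the leading bit is 1):
  pos 0: 10011 XOR 11001 = 01010
  pos 1: 10100 XOR 11001 = 01101
  pos 2: 11010 XOR 11001 = 00011
  pos 5: 11000 XOR 11001 = 00001
Remainder (last 4 bits) = 0100. This is the CRC / FCS.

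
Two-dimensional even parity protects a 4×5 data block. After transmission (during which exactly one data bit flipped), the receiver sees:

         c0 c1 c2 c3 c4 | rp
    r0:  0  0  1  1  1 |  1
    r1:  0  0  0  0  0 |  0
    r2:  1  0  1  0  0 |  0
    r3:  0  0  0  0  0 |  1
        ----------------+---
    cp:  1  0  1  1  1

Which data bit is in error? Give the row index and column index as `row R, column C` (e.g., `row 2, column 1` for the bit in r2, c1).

row 3, column 2

Recompute each row's even parity and compare to rp:
  r0: data parity 1, sent rp 1 → ok
  r1: data parity 0, sent rp 0 → ok
  r2: data parity 0, sent rp 0 → ok
  r3: data parity 0, sent rp 1 → mismatch
Recompute each column's even parity and compare to cp:
  c0: data parity 1, sent cp 1 → ok
  c1: data parity 0, sent cp 0 → ok
  c2: data parity 0, sent cp 1 → mismatch
  c3: data parity 1, sent cp 1 → ok
  c4: data parity 1, sent cp 1 → ok
Exactly one row (r3) and one column (c2) fail → the flipped bit is at their intersection.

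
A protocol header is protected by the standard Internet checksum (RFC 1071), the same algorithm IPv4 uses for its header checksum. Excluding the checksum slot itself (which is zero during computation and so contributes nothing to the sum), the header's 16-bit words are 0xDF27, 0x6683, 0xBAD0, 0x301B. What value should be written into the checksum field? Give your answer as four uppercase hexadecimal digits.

One's-complement addition (fold any carry out of bit 15 back into bit 0):
  0xDF27 + 0x6683 = 0x145AA → wrap carry → 0x45AB
  0x45AB + 0xBAD0 = 0x1007B → wrap carry → 0x007C
  0x007C + 0x301B = 0x03097
One's-complement sum = 0x3097.
Checksum = ~0x3097 & 0xFFFF = 0xCF68.

CF68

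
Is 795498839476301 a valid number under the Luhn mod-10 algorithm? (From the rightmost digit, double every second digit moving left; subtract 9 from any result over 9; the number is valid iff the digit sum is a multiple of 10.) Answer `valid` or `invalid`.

From the right, keep odd positions and double even positions (subtract 9 from any doubled value over 9):
  doubled (positions 2,4,...): 0 3 8 6 7 8 9 → sum 41
  kept (positions 1,3,...): 1 3 7 9 8 9 5 7 → sum 49
Total = 90.
90 mod 10 = 0, so the number is valid.

valid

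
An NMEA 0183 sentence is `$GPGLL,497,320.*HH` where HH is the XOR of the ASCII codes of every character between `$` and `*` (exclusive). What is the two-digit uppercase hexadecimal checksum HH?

XOR the ASCII codes of the payload characters:
  'G' = 0x47 → acc = 0x47
  'P' = 0x50 → acc = 0x17
  'G' = 0x47 → acc = 0x50
  'L' = 0x4C → acc = 0x1C
  'L' = 0x4C → acc = 0x50
  ',' = 0x2C → acc = 0x7C
  '4' = 0x34 → acc = 0x48
  '9' = 0x39 → acc = 0x71
  '7' = 0x37 → acc = 0x46
  ',' = 0x2C → acc = 0x6A
  '3' = 0x33 → acc = 0x59
  '2' = 0x32 → acc = 0x6B
  '0' = 0x30 → acc = 0x5B
  '.' = 0x2E → acc = 0x75
Checksum = 0x75.

75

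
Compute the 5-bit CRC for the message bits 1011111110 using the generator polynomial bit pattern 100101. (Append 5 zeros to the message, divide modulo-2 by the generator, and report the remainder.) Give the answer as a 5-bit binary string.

Append 5 zeros: 101111111000000. Divide by 100101 (XOR where the leading bit is 1):
  pos 0: 101111 XOR 100101 = 001010
  pos 2: 101011 XOR 100101 = 001110
  pos 4: 111010 XOR 100101 = 011111
  pos 5: 111110 XOR 100101 = 011011
  pos 6: 110110 XOR 100101 = 010011
  pos 7: 100110 XOR 100101 = 000011
Remainder (last 5 bits) = 01100. This is the CRC / FCS.

01100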